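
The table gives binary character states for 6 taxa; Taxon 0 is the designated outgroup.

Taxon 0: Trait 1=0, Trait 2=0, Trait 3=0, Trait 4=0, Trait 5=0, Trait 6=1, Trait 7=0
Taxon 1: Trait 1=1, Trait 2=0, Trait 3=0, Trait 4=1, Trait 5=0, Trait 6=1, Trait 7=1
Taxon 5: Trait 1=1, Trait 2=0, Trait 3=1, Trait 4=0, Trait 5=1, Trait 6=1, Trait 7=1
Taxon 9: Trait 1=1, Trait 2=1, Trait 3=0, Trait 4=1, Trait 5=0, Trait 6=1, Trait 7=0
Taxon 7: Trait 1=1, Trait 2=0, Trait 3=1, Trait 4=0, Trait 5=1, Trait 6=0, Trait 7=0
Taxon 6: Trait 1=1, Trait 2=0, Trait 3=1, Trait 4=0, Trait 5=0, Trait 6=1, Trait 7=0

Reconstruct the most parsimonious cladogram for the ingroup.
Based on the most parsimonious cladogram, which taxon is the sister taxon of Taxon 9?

Character polarity is set by the outgroup: the derived state is whichever differs from the outgroup's state, so for Trait 6 the derived state is '0', and for the remaining characters it is '1'.
All ingroup taxa share the derived state '1' for Trait 1; it defines the ingroup but does not resolve relationships within it.
Trait 2: derived state '1' in Taxon 9 only — an autapomorphy, so it tells us nothing about relationships among taxa.
Trait 3 (derived state '1') is shared by Taxon 5, Taxon 6, and Taxon 7 — a synapomorphy uniting that clade.
Trait 4: derived state '1' in Taxon 1 and Taxon 9 only — synapomorphy for {Taxon 1, Taxon 9}.
Only Taxon 5 and Taxon 7 show the derived state '1' for Trait 5, supporting them as a clade.
Trait 6: derived state '0' in Taxon 7 only — an autapomorphy, so it tells us nothing about relationships among taxa.
Trait 7 groups Taxon 1 and Taxon 5, which is incompatible with the clades supported by the remaining characters; treating it as convergent (homoplasy) costs fewer steps than any alternative tree.
Most parsimonious ingroup topology: ((Taxon 1,Taxon 9),((Taxon 5,Taxon 7),Taxon 6)).
Taxon 9 and Taxon 1 form a cherry on this tree, so they are sister taxa.

Taxon 1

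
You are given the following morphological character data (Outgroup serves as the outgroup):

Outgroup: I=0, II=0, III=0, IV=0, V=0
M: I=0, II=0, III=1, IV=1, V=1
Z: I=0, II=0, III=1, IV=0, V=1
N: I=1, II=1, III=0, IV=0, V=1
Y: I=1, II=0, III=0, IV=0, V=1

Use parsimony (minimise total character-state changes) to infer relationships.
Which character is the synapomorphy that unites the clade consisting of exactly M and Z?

III

The outgroup has state '0' for every character, so '1' is the derived state throughout.
I: derived state '1' in N and Y only — synapomorphy for {N, Y}.
II (derived state '1') is unique to N (autapomorphy; uninformative for grouping).
Only M and Z show the derived state '1' for III, supporting them as a clade.
IV: derived state '1' in M only — an autapomorphy, so it tells us nothing about relationships among taxa.
V (derived state '1') is shared by all ingroup taxa — unites the whole ingroup.
Most parsimonious ingroup topology: ((M,Z),(N,Y)).
The clade {M, Z} is supported by III: its derived state '1' occurs in exactly those taxa and in no other taxon (including the outgroup).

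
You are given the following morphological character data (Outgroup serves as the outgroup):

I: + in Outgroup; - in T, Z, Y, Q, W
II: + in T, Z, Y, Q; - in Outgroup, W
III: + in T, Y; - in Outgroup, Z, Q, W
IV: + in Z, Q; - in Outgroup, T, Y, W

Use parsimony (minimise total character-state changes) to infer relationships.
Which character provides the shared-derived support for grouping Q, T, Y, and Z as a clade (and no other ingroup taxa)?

II

Character polarity is set by the outgroup: the derived state is whichever differs from the outgroup's state, so for I the derived state is '-', and for the remaining characters it is '+'.
All ingroup taxa share the derived state '-' for I; it defines the ingroup but does not resolve relationships within it.
Only Q, T, Y, and Z show the derived state '+' for II, supporting them as a clade.
III: derived state '+' in T and Y only — synapomorphy for {T, Y}.
IV (derived state '+') is shared by Q and Z — a synapomorphy uniting that clade.
Most parsimonious ingroup topology: (((T,Y),(Z,Q)),W).
The clade {Q, T, Y, Z} is supported by II: its derived state '+' occurs in exactly those taxa and in no other taxon (including the outgroup).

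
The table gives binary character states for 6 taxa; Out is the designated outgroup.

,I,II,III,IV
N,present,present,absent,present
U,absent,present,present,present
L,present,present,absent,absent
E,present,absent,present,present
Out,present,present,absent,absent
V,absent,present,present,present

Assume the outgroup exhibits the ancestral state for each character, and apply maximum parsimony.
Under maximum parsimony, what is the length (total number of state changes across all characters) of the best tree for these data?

4

Character polarity is set by the outgroup: the derived state is whichever differs from the outgroup's state, so for I, II the derived state is 'absent', and for the remaining characters it is 'present'.
Only U and V show the derived state 'absent' for I, supporting them as a clade.
II: derived state 'absent' in E only — an autapomorphy, so it tells us nothing about relationships among taxa.
III: derived state 'present' in E, U, and V only — synapomorphy for {E, U, V}.
Only E, N, U, and V show the derived state 'present' for IV, supporting them as a clade.
Most parsimonious ingroup topology: ((((V,U),E),N),L).
Changes per character on this tree: I: 1; II: 1; III: 1; IV: 1.
Total = 4.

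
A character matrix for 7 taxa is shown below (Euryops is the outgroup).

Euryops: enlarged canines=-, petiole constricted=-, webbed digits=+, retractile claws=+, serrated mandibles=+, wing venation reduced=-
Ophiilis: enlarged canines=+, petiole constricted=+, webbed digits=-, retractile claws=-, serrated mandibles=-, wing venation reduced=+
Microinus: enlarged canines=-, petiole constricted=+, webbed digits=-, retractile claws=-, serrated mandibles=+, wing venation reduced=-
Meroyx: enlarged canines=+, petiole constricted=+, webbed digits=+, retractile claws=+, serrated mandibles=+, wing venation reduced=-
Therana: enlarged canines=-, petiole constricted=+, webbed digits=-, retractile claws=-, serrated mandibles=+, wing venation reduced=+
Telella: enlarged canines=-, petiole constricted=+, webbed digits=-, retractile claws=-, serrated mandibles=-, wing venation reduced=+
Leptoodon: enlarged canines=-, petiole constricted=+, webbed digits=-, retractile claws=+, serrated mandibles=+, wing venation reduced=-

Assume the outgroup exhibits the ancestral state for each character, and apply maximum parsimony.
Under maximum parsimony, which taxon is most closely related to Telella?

Character polarity is set by the outgroup: the derived state is whichever differs from the outgroup's state, so for webbed digits, retractile claws, serrated mandibles the derived state is '-', and for the remaining characters it is '+'.
enlarged canines (state '+') occurs in Meroyx and Ophiilis but conflicts with the nesting implied by the other characters — most parsimoniously interpreted as homoplasy.
petiole constricted (derived state '+') is shared by all ingroup taxa — unites the whole ingroup.
webbed digits: derived state '-' in Leptoodon, Microinus, Ophiilis, Telella, and Therana only — synapomorphy for {Leptoodon, Microinus, Ophiilis, Telella, Therana}.
retractile claws (derived state '-') is shared by Microinus, Ophiilis, Telella, and Therana — a synapomorphy uniting that clade.
serrated mandibles: derived state '-' in Ophiilis and Telella only — synapomorphy for {Ophiilis, Telella}.
Only Ophiilis, Telella, and Therana show the derived state '+' for wing venation reduced, supporting them as a clade.
Most parsimonious ingroup topology: ((Leptoodon,(Microinus,((Telella,Ophiilis),Therana))),Meroyx).
Telella and Ophiilis form a cherry on this tree, so they are sister taxa.

Ophiilis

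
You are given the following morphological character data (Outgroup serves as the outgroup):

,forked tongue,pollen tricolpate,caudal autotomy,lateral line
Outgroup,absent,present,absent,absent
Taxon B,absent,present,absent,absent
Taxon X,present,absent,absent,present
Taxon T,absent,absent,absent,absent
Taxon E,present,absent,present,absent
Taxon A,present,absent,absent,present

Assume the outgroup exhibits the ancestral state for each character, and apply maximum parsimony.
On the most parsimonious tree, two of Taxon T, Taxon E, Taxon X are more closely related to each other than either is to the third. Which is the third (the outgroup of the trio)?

Taxon T

Character polarity is set by the outgroup: the derived state is whichever differs from the outgroup's state, so for pollen tricolpate the derived state is 'absent', and for the remaining characters it is 'present'.
Only Taxon A, Taxon E, and Taxon X show the derived state 'present' for forked tongue, supporting them as a clade.
pollen tricolpate (derived state 'absent') is shared by Taxon A, Taxon E, Taxon T, and Taxon X — a synapomorphy uniting that clade.
caudal autotomy (derived state 'present') is unique to Taxon E (autapomorphy; uninformative for grouping).
Only Taxon A and Taxon X show the derived state 'present' for lateral line, supporting them as a clade.
Most parsimonious ingroup topology: (Taxon B,(((Taxon X,Taxon A),Taxon E),Taxon T)).
Taxon E and Taxon X share a more recent common ancestor with each other than either does with Taxon T, so Taxon T is the least closely related of the three.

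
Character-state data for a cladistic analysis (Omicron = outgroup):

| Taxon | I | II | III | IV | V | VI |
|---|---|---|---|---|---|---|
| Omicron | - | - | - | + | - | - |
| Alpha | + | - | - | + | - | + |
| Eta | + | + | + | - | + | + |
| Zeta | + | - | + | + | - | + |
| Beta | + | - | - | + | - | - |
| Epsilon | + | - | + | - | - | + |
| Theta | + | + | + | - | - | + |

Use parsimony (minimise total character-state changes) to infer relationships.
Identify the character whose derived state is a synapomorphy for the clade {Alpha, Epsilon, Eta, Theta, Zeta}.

VI

Character polarity is set by the outgroup: the derived state is whichever differs from the outgroup's state, so for IV the derived state is '-', and for the remaining characters it is '+'.
All ingroup taxa share the derived state '+' for I; it defines the ingroup but does not resolve relationships within it.
II: derived state '+' in Eta and Theta only — synapomorphy for {Eta, Theta}.
Only Epsilon, Eta, Theta, and Zeta show the derived state '+' for III, supporting them as a clade.
Only Epsilon, Eta, and Theta show the derived state '-' for IV, supporting them as a clade.
V (derived state '+') is unique to Eta (autapomorphy; uninformative for grouping).
Only Alpha, Epsilon, Eta, Theta, and Zeta show the derived state '+' for VI, supporting them as a clade.
Most parsimonious ingroup topology: ((Alpha,(((Eta,Theta),Epsilon),Zeta)),Beta).
The clade {Alpha, Epsilon, Eta, Theta, Zeta} is supported by VI: its derived state '+' occurs in exactly those taxa and in no other taxon (including the outgroup).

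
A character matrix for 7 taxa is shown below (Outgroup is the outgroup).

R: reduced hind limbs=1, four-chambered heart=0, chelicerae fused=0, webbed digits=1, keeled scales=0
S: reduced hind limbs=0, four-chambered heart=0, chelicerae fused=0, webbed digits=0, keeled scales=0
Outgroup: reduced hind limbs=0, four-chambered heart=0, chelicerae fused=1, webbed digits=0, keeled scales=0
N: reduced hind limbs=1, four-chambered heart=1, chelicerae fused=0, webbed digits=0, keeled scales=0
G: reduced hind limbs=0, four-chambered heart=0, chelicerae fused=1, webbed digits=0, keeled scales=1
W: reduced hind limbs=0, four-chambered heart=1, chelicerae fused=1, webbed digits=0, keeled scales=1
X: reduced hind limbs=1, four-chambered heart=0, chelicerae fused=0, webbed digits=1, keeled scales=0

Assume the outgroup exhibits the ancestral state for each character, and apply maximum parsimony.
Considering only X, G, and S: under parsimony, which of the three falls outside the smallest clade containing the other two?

Character polarity is set by the outgroup: the derived state is whichever differs from the outgroup's state, so for chelicerae fused the derived state is '0', and for the remaining characters it is '1'.
reduced hind limbs (derived state '1') is shared by N, R, and X — a synapomorphy uniting that clade.
four-chambered heart (state '1') occurs in N and W but conflicts with the nesting implied by the other characters — most parsimoniously interpreted as homoplasy.
chelicerae fused: derived state '0' in N, R, S, and X only — synapomorphy for {N, R, S, X}.
webbed digits (derived state '1') is shared by R and X — a synapomorphy uniting that clade.
keeled scales (derived state '1') is shared by G and W — a synapomorphy uniting that clade.
Most parsimonious ingroup topology: ((W,G),((N,(R,X)),S)).
S and X share a more recent common ancestor with each other than either does with G, so G is the least closely related of the three.

G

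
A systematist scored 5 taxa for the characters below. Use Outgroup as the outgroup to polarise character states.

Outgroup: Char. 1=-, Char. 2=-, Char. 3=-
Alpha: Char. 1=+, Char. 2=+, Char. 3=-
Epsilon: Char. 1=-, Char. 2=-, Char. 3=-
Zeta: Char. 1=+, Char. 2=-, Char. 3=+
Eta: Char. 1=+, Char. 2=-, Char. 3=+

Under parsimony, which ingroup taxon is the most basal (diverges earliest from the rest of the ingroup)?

The outgroup has state '-' for every character, so '+' is the derived state throughout.
Only Alpha, Eta, and Zeta show the derived state '+' for Char. 1, supporting them as a clade.
Char. 2: derived state '+' in Alpha only — an autapomorphy, so it tells us nothing about relationships among taxa.
Char. 3: derived state '+' in Eta and Zeta only — synapomorphy for {Eta, Zeta}.
Most parsimonious ingroup topology: ((Alpha,(Zeta,Eta)),Epsilon).
Epsilon is sister to the clade containing all other ingroup taxa, so it is the earliest-diverging (most basal) ingroup lineage.

Epsilon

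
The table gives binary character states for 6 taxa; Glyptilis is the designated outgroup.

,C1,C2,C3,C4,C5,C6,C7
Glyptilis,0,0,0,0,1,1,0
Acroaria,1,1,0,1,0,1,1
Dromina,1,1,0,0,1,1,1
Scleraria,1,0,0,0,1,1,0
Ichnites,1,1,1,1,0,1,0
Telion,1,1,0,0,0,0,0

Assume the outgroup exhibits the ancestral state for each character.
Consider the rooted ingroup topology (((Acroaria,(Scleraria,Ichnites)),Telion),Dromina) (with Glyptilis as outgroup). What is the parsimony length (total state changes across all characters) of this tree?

Map each character onto (((Acroaria,(Scleraria,Ichnites)),Telion),Dromina) (rooted by Glyptilis) and count the minimum state changes it requires (Fitch parsimony):
C1: 1; C2: 2; C3: 1; C4: 2; C5: 2; C6: 1; C7: 2.
Total tree length = 11.

11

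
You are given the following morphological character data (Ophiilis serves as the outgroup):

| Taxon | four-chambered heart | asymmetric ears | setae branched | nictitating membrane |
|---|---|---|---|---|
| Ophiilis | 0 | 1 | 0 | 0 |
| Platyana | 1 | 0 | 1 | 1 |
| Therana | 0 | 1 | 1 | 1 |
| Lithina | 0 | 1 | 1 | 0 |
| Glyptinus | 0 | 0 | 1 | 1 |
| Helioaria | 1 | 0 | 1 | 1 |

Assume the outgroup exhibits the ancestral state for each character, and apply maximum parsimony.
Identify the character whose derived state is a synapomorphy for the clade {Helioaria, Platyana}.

four-chambered heart

Character polarity is set by the outgroup: the derived state is whichever differs from the outgroup's state, so for asymmetric ears the derived state is '0', and for the remaining characters it is '1'.
four-chambered heart: derived state '1' in Helioaria and Platyana only — synapomorphy for {Helioaria, Platyana}.
Only Glyptinus, Helioaria, and Platyana show the derived state '0' for asymmetric ears, supporting them as a clade.
All ingroup taxa share the derived state '1' for setae branched; it defines the ingroup but does not resolve relationships within it.
nictitating membrane (derived state '1') is shared by Glyptinus, Helioaria, Platyana, and Therana — a synapomorphy uniting that clade.
Most parsimonious ingroup topology: ((((Platyana,Helioaria),Glyptinus),Therana),Lithina).
The clade {Helioaria, Platyana} is supported by four-chambered heart: its derived state '1' occurs in exactly those taxa and in no other taxon (including the outgroup).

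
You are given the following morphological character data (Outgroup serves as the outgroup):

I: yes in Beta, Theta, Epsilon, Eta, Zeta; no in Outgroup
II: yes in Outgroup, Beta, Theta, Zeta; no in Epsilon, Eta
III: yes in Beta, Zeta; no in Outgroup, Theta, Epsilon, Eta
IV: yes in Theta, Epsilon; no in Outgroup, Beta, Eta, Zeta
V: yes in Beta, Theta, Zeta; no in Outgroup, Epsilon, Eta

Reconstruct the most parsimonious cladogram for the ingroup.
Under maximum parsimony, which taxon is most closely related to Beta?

Character polarity is set by the outgroup: the derived state is whichever differs from the outgroup's state, so for II the derived state is 'no', and for the remaining characters it is 'yes'.
All ingroup taxa share the derived state 'yes' for I; it defines the ingroup but does not resolve relationships within it.
Only Epsilon and Eta show the derived state 'no' for II, supporting them as a clade.
III: derived state 'yes' in Beta and Zeta only — synapomorphy for {Beta, Zeta}.
IV (state 'yes') occurs in Epsilon and Theta but conflicts with the nesting implied by the other characters — most parsimoniously interpreted as homoplasy.
V (derived state 'yes') is shared by Beta, Theta, and Zeta — a synapomorphy uniting that clade.
Most parsimonious ingroup topology: (((Beta,Zeta),Theta),(Epsilon,Eta)).
Beta and Zeta form a cherry on this tree, so they are sister taxa.

Zeta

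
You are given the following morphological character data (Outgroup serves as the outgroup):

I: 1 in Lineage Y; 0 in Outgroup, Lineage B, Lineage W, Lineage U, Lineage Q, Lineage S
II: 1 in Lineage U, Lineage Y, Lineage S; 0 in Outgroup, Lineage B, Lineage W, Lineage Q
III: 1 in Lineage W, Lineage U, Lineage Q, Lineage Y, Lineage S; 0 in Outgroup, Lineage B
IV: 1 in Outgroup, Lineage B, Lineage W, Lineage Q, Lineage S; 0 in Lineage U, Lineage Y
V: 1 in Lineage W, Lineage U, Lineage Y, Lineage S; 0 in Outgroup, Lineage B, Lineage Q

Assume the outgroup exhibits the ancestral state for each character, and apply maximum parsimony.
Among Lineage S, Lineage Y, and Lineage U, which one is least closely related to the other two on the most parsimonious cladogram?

Character polarity is set by the outgroup: the derived state is whichever differs from the outgroup's state, so for IV the derived state is '0', and for the remaining characters it is '1'.
I: derived state '1' in Lineage Y only — an autapomorphy, so it tells us nothing about relationships among taxa.
II (derived state '1') is shared by Lineage S, Lineage U, and Lineage Y — a synapomorphy uniting that clade.
III: derived state '1' in Lineage Q, Lineage S, Lineage U, Lineage W, and Lineage Y only — synapomorphy for {Lineage Q, Lineage S, Lineage U, Lineage W, Lineage Y}.
IV: derived state '0' in Lineage U and Lineage Y only — synapomorphy for {Lineage U, Lineage Y}.
Only Lineage S, Lineage U, Lineage W, and Lineage Y show the derived state '1' for V, supporting them as a clade.
Most parsimonious ingroup topology: (Lineage B,((Lineage W,((Lineage U,Lineage Y),Lineage S)),Lineage Q)).
Lineage Y and Lineage U share a more recent common ancestor with each other than either does with Lineage S, so Lineage S is the least closely related of the three.

Lineage S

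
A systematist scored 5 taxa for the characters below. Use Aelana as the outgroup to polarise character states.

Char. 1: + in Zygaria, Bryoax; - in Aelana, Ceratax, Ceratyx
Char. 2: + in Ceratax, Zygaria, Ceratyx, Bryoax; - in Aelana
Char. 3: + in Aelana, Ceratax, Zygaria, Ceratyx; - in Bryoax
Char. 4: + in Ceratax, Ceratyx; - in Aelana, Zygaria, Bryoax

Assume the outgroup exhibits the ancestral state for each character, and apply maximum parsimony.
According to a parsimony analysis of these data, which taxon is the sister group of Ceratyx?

Ceratax

Character polarity is set by the outgroup: the derived state is whichever differs from the outgroup's state, so for Char. 3 the derived state is '-', and for the remaining characters it is '+'.
Char. 1: derived state '+' in Bryoax and Zygaria only — synapomorphy for {Bryoax, Zygaria}.
All ingroup taxa share the derived state '+' for Char. 2; it defines the ingroup but does not resolve relationships within it.
Char. 3: derived state '-' in Bryoax only — an autapomorphy, so it tells us nothing about relationships among taxa.
Only Ceratax and Ceratyx show the derived state '+' for Char. 4, supporting them as a clade.
Most parsimonious ingroup topology: ((Ceratax,Ceratyx),(Zygaria,Bryoax)).
Ceratyx and Ceratax form a cherry on this tree, so they are sister taxa.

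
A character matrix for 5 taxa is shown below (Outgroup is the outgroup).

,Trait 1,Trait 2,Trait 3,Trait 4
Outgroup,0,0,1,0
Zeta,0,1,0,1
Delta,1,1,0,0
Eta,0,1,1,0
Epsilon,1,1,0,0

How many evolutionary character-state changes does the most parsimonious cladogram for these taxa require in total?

4

Character polarity is set by the outgroup: the derived state is whichever differs from the outgroup's state, so for Trait 3 the derived state is '0', and for the remaining characters it is '1'.
Trait 1 (derived state '1') is shared by Delta and Epsilon — a synapomorphy uniting that clade.
Trait 2 (derived state '1') is shared by all ingroup taxa — unites the whole ingroup.
Trait 3 (derived state '0') is shared by Delta, Epsilon, and Zeta — a synapomorphy uniting that clade.
Trait 4 (derived state '1') is unique to Zeta (autapomorphy; uninformative for grouping).
Most parsimonious ingroup topology: ((Zeta,(Delta,Epsilon)),Eta).
Changes per character on this tree: Trait 1: 1; Trait 2: 1; Trait 3: 1; Trait 4: 1.
Total = 4.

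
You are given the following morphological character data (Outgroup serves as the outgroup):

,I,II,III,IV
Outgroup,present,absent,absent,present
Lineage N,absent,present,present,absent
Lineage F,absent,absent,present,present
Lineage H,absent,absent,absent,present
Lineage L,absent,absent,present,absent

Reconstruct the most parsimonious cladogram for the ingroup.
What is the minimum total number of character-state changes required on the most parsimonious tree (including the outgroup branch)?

4

Character polarity is set by the outgroup: the derived state is whichever differs from the outgroup's state, so for I, IV the derived state is 'absent', and for the remaining characters it is 'present'.
All ingroup taxa share the derived state 'absent' for I; it defines the ingroup but does not resolve relationships within it.
II: derived state 'present' in Lineage N only — an autapomorphy, so it tells us nothing about relationships among taxa.
Only Lineage F, Lineage L, and Lineage N show the derived state 'present' for III, supporting them as a clade.
IV: derived state 'absent' in Lineage L and Lineage N only — synapomorphy for {Lineage L, Lineage N}.
Most parsimonious ingroup topology: (((Lineage N,Lineage L),Lineage F),Lineage H).
Changes per character on this tree: I: 1; II: 1; III: 1; IV: 1.
Total = 4.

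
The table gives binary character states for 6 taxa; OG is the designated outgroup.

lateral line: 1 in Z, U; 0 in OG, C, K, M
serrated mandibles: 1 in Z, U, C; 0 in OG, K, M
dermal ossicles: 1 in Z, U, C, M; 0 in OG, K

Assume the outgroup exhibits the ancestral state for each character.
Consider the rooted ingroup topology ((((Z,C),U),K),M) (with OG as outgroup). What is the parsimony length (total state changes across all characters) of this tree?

Map each character onto ((((Z,C),U),K),M) (rooted by OG) and count the minimum state changes it requires (Fitch parsimony):
lateral line: 2; serrated mandibles: 1; dermal ossicles: 2.
Total tree length = 5.

5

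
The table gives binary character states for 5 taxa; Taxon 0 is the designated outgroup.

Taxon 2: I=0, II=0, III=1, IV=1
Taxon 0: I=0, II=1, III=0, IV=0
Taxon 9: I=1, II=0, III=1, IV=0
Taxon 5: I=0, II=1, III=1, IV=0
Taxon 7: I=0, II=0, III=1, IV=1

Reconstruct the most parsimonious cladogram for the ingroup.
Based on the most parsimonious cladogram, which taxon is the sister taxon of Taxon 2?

Taxon 7

Character polarity is set by the outgroup: the derived state is whichever differs from the outgroup's state, so for II the derived state is '0', and for the remaining characters it is '1'.
I: derived state '1' in Taxon 9 only — an autapomorphy, so it tells us nothing about relationships among taxa.
II (derived state '0') is shared by Taxon 2, Taxon 7, and Taxon 9 — a synapomorphy uniting that clade.
All ingroup taxa share the derived state '1' for III; it defines the ingroup but does not resolve relationships within it.
IV (derived state '1') is shared by Taxon 2 and Taxon 7 — a synapomorphy uniting that clade.
Most parsimonious ingroup topology: (((Taxon 7,Taxon 2),Taxon 9),Taxon 5).
Taxon 2 and Taxon 7 form a cherry on this tree, so they are sister taxa.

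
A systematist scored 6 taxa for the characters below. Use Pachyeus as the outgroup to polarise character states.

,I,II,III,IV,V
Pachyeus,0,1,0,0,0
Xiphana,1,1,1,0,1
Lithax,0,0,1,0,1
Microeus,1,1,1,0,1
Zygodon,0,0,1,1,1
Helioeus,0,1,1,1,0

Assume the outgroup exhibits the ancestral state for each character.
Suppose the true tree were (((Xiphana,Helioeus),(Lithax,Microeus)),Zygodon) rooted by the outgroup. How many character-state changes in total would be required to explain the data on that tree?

9

Map each character onto (((Xiphana,Helioeus),(Lithax,Microeus)),Zygodon) (rooted by Pachyeus) and count the minimum state changes it requires (Fitch parsimony):
I: 2; II: 2; III: 1; IV: 2; V: 2.
Total tree length = 9.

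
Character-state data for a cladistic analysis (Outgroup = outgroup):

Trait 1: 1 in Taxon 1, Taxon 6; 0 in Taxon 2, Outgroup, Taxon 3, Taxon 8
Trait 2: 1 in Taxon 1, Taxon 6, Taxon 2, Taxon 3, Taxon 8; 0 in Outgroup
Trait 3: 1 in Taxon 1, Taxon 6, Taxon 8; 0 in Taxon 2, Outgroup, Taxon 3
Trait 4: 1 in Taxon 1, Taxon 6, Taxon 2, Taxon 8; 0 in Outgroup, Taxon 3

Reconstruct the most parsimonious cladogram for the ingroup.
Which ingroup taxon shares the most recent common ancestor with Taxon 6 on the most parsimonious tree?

The outgroup has state '0' for every character, so '1' is the derived state throughout.
Trait 1 (derived state '1') is shared by Taxon 1 and Taxon 6 — a synapomorphy uniting that clade.
Trait 2 (derived state '1') is shared by all ingroup taxa — unites the whole ingroup.
Only Taxon 1, Taxon 6, and Taxon 8 show the derived state '1' for Trait 3, supporting them as a clade.
Only Taxon 1, Taxon 2, Taxon 6, and Taxon 8 show the derived state '1' for Trait 4, supporting them as a clade.
Most parsimonious ingroup topology: (Taxon 3,(Taxon 2,(Taxon 8,(Taxon 6,Taxon 1)))).
Taxon 6 and Taxon 1 form a cherry on this tree, so they are sister taxa.

Taxon 1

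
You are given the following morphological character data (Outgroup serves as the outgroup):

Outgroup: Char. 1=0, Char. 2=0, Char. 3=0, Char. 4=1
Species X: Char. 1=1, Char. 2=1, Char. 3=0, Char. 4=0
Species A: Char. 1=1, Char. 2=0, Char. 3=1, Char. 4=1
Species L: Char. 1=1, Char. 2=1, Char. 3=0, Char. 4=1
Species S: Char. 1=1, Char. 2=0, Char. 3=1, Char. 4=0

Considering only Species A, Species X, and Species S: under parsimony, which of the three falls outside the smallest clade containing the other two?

Species X

Character polarity is set by the outgroup: the derived state is whichever differs from the outgroup's state, so for Char. 4 the derived state is '0', and for the remaining characters it is '1'.
All ingroup taxa share the derived state '1' for Char. 1; it defines the ingroup but does not resolve relationships within it.
Only Species L and Species X show the derived state '1' for Char. 2, supporting them as a clade.
Char. 3 (derived state '1') is shared by Species A and Species S — a synapomorphy uniting that clade.
Char. 4 (state '0') occurs in Species S and Species X but conflicts with the nesting implied by the other characters — most parsimoniously interpreted as homoplasy.
Most parsimonious ingroup topology: ((Species X,Species L),(Species A,Species S)).
Species S and Species A share a more recent common ancestor with each other than either does with Species X, so Species X is the least closely related of the three.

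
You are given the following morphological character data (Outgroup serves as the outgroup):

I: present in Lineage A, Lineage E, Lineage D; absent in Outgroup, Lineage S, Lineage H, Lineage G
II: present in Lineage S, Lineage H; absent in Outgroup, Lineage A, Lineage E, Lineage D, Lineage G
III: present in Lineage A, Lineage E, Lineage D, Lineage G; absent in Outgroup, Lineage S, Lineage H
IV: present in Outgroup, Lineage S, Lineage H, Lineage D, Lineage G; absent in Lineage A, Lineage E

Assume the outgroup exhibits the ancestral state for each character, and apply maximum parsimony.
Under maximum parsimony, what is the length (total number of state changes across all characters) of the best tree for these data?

4

Character polarity is set by the outgroup: the derived state is whichever differs from the outgroup's state, so for IV the derived state is 'absent', and for the remaining characters it is 'present'.
I: derived state 'present' in Lineage A, Lineage D, and Lineage E only — synapomorphy for {Lineage A, Lineage D, Lineage E}.
II: derived state 'present' in Lineage H and Lineage S only — synapomorphy for {Lineage H, Lineage S}.
III (derived state 'present') is shared by Lineage A, Lineage D, Lineage E, and Lineage G — a synapomorphy uniting that clade.
Only Lineage A and Lineage E show the derived state 'absent' for IV, supporting them as a clade.
Most parsimonious ingroup topology: ((((Lineage A,Lineage E),Lineage D),Lineage G),(Lineage S,Lineage H)).
Changes per character on this tree: I: 1; II: 1; III: 1; IV: 1.
Total = 4.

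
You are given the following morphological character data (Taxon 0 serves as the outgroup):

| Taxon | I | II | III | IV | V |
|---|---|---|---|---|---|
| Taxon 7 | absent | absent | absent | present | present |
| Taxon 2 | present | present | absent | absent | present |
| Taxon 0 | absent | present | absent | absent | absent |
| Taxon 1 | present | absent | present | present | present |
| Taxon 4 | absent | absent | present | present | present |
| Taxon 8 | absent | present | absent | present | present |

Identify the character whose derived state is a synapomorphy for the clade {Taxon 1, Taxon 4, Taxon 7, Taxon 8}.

IV

Character polarity is set by the outgroup: the derived state is whichever differs from the outgroup's state, so for II the derived state is 'absent', and for the remaining characters it is 'present'.
I (state 'present') occurs in Taxon 1 and Taxon 2 but conflicts with the nesting implied by the other characters — most parsimoniously interpreted as homoplasy.
Only Taxon 1, Taxon 4, and Taxon 7 show the derived state 'absent' for II, supporting them as a clade.
III (derived state 'present') is shared by Taxon 1 and Taxon 4 — a synapomorphy uniting that clade.
Only Taxon 1, Taxon 4, Taxon 7, and Taxon 8 show the derived state 'present' for IV, supporting them as a clade.
All ingroup taxa share the derived state 'present' for V; it defines the ingroup but does not resolve relationships within it.
Most parsimonious ingroup topology: (Taxon 2,(((Taxon 1,Taxon 4),Taxon 7),Taxon 8)).
The clade {Taxon 1, Taxon 4, Taxon 7, Taxon 8} is supported by IV: its derived state 'present' occurs in exactly those taxa and in no other taxon (including the outgroup).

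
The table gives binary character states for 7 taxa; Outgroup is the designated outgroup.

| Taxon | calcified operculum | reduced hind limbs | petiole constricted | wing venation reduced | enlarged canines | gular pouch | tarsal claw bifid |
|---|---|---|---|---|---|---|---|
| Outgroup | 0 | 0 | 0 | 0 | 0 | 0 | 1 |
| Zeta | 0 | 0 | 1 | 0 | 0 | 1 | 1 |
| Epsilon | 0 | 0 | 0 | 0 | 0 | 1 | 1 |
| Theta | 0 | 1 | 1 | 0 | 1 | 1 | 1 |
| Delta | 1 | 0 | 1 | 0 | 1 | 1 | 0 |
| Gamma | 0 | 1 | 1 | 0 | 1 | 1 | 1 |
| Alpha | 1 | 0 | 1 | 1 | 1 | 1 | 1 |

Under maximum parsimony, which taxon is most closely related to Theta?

Gamma

Character polarity is set by the outgroup: the derived state is whichever differs from the outgroup's state, so for tarsal claw bifid the derived state is '0', and for the remaining characters it is '1'.
calcified operculum: derived state '1' in Alpha and Delta only — synapomorphy for {Alpha, Delta}.
reduced hind limbs: derived state '1' in Gamma and Theta only — synapomorphy for {Gamma, Theta}.
petiole constricted (derived state '1') is shared by Alpha, Delta, Gamma, Theta, and Zeta — a synapomorphy uniting that clade.
wing venation reduced (derived state '1') is unique to Alpha (autapomorphy; uninformative for grouping).
Only Alpha, Delta, Gamma, and Theta show the derived state '1' for enlarged canines, supporting them as a clade.
All ingroup taxa share the derived state '1' for gular pouch; it defines the ingroup but does not resolve relationships within it.
tarsal claw bifid (derived state '0') is unique to Delta (autapomorphy; uninformative for grouping).
Most parsimonious ingroup topology: ((Zeta,((Theta,Gamma),(Delta,Alpha))),Epsilon).
Theta and Gamma form a cherry on this tree, so they are sister taxa.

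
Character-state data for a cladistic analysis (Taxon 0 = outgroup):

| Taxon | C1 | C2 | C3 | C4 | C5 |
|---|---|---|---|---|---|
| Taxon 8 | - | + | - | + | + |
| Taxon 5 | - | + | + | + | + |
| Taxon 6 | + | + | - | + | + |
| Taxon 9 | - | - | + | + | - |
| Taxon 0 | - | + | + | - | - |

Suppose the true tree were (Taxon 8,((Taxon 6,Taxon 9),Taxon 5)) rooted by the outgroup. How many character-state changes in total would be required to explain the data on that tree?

7

Map each character onto (Taxon 8,((Taxon 6,Taxon 9),Taxon 5)) (rooted by Taxon 0) and count the minimum state changes it requires (Fitch parsimony):
C1: 1; C2: 1; C3: 2; C4: 1; C5: 2.
Total tree length = 7.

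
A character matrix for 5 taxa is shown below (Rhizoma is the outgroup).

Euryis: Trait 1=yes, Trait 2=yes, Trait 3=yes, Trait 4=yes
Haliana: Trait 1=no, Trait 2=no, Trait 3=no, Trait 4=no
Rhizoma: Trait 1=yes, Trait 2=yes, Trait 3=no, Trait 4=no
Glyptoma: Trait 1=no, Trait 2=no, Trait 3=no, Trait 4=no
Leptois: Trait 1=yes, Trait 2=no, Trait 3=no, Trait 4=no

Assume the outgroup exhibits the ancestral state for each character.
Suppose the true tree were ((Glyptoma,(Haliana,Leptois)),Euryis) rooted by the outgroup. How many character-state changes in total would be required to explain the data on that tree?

Map each character onto ((Glyptoma,(Haliana,Leptois)),Euryis) (rooted by Rhizoma) and count the minimum state changes it requires (Fitch parsimony):
Trait 1: 2; Trait 2: 1; Trait 3: 1; Trait 4: 1.
Total tree length = 5.

5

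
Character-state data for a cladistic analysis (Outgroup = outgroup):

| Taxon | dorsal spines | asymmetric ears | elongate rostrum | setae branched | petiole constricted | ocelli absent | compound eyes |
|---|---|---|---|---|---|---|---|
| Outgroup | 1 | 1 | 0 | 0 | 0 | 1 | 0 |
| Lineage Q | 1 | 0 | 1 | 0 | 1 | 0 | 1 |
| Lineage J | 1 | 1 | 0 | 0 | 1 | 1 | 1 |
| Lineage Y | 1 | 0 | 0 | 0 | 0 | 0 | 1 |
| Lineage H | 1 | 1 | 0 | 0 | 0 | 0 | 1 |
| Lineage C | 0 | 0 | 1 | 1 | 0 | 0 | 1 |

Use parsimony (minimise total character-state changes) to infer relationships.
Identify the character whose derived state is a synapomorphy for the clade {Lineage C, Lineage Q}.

Character polarity is set by the outgroup: the derived state is whichever differs from the outgroup's state, so for dorsal spines, asymmetric ears, ocelli absent the derived state is '0', and for the remaining characters it is '1'.
dorsal spines (derived state '0') is unique to Lineage C (autapomorphy; uninformative for grouping).
Only Lineage C, Lineage Q, and Lineage Y show the derived state '0' for asymmetric ears, supporting them as a clade.
Only Lineage C and Lineage Q show the derived state '1' for elongate rostrum, supporting them as a clade.
setae branched: derived state '1' in Lineage C only — an autapomorphy, so it tells us nothing about relationships among taxa.
petiole constricted (state '1') occurs in Lineage J and Lineage Q but conflicts with the nesting implied by the other characters — most parsimoniously interpreted as homoplasy.
Only Lineage C, Lineage H, Lineage Q, and Lineage Y show the derived state '0' for ocelli absent, supporting them as a clade.
compound eyes (derived state '1') is shared by all ingroup taxa — unites the whole ingroup.
Most parsimonious ingroup topology: ((((Lineage Q,Lineage C),Lineage Y),Lineage H),Lineage J).
The clade {Lineage C, Lineage Q} is supported by elongate rostrum: its derived state '1' occurs in exactly those taxa and in no other taxon (including the outgroup).

elongate rostrum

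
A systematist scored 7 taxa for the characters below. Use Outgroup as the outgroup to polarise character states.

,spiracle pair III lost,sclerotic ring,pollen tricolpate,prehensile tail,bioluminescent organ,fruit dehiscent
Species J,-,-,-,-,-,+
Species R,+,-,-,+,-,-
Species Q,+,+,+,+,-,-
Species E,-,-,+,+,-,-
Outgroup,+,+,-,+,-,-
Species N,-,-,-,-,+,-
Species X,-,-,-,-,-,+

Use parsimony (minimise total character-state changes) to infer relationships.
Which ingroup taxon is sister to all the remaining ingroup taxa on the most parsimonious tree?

Species Q

Character polarity is set by the outgroup: the derived state is whichever differs from the outgroup's state, so for spiracle pair III lost, sclerotic ring, prehensile tail the derived state is '-', and for the remaining characters it is '+'.
spiracle pair III lost (derived state '-') is shared by Species E, Species J, Species N, and Species X — a synapomorphy uniting that clade.
sclerotic ring (derived state '-') is shared by Species E, Species J, Species N, Species R, and Species X — a synapomorphy uniting that clade.
pollen tricolpate groups Species E and Species Q, which is incompatible with the clades supported by the remaining characters; treating it as convergent (homoplasy) costs fewer steps than any alternative tree.
prehensile tail (derived state '-') is shared by Species J, Species N, and Species X — a synapomorphy uniting that clade.
bioluminescent organ: derived state '+' in Species N only — an autapomorphy, so it tells us nothing about relationships among taxa.
fruit dehiscent: derived state '+' in Species J and Species X only — synapomorphy for {Species J, Species X}.
Most parsimonious ingroup topology: ((Species R,(((Species J,Species X),Species N),Species E)),Species Q).
Species Q is sister to the clade containing all other ingroup taxa, so it is the earliest-diverging (most basal) ingroup lineage.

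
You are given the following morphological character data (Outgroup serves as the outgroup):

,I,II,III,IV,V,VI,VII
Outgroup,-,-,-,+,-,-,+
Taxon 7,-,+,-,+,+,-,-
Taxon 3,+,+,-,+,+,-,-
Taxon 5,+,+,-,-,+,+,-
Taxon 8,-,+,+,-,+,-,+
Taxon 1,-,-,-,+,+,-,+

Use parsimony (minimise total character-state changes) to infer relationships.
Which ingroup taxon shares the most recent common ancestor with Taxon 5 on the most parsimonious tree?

Taxon 3

Character polarity is set by the outgroup: the derived state is whichever differs from the outgroup's state, so for IV, VII the derived state is '-', and for the remaining characters it is '+'.
I: derived state '+' in Taxon 3 and Taxon 5 only — synapomorphy for {Taxon 3, Taxon 5}.
II: derived state '+' in Taxon 3, Taxon 5, Taxon 7, and Taxon 8 only — synapomorphy for {Taxon 3, Taxon 5, Taxon 7, Taxon 8}.
III (derived state '+') is unique to Taxon 8 (autapomorphy; uninformative for grouping).
IV groups Taxon 5 and Taxon 8, which is incompatible with the clades supported by the remaining characters; treating it as convergent (homoplasy) costs fewer steps than any alternative tree.
All ingroup taxa share the derived state '+' for V; it defines the ingroup but does not resolve relationships within it.
VI: derived state '+' in Taxon 5 only — an autapomorphy, so it tells us nothing about relationships among taxa.
VII: derived state '-' in Taxon 3, Taxon 5, and Taxon 7 only — synapomorphy for {Taxon 3, Taxon 5, Taxon 7}.
Most parsimonious ingroup topology: (((Taxon 7,(Taxon 3,Taxon 5)),Taxon 8),Taxon 1).
Taxon 5 and Taxon 3 form a cherry on this tree, so they are sister taxa.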